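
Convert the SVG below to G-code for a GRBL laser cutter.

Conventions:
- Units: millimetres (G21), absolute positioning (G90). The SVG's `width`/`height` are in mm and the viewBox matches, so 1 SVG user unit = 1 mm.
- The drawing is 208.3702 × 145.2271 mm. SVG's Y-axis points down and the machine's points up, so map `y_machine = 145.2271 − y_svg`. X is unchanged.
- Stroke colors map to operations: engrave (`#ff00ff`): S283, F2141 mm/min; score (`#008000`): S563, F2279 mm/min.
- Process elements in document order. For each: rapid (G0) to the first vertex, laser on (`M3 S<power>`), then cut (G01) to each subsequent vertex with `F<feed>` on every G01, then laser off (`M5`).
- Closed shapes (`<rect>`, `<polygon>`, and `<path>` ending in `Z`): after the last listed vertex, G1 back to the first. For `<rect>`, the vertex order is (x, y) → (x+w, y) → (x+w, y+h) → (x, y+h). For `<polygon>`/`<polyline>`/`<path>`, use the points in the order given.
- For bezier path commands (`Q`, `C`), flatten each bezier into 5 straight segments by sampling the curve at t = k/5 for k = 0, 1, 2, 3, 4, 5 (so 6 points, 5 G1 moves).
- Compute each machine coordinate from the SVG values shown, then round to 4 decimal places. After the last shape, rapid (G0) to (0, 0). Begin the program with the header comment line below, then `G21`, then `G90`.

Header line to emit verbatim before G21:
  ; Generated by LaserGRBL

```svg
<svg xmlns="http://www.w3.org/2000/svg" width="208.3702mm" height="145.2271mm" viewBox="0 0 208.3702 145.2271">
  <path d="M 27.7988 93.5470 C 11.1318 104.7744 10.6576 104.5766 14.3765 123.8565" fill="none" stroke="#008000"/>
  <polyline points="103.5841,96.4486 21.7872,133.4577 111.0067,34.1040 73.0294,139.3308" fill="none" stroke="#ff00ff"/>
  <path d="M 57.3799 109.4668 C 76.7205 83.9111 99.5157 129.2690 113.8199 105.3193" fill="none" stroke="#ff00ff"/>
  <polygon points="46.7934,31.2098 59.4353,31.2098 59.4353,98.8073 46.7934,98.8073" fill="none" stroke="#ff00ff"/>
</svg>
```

1 u = 1 mm; y_m = 145.2271 − y.

[1] `<path>` cubic bezier, #008000→score S563 F2279: (27.7988,51.6801) → (19.6457,46.0675) → (14.8030,41.7135) → (12.6945,37.1350) → (12.7443,30.8484) → (14.3765,21.3706)

[2] `<polyline>` open polyline, #ff00ff→engrave S283 F2141: (103.5841,48.7785) → (21.7872,11.7694) → (111.0067,111.1231) → (73.0294,5.8963)

[3] `<path>` cubic bezier, #ff00ff→engrave S283 F2141: (57.3799,35.7603) → (69.3032,43.7059) → (81.4823,41.3628) → (93.3437,35.4617) → (104.3140,32.7331) → (113.8199,39.9078)

[4] `<polygon>` rectangle, #ff00ff→engrave S283 F2141: (46.7934,114.0173) → (59.4353,114.0173) → (59.4353,46.4198) → (46.7934,46.4198) → (46.7934,114.0173) (closed)

; Generated by LaserGRBL
G21
G90
G0 X27.7988 Y51.6801
M3 S563
G01 X19.6457 Y46.0675 F2279
G01 X14.8030 Y41.7135 F2279
G01 X12.6945 Y37.1350 F2279
G01 X12.7443 Y30.8484 F2279
G01 X14.3765 Y21.3706 F2279
M5
G0 X103.5841 Y48.7785
M3 S283
G01 X21.7872 Y11.7694 F2141
G01 X111.0067 Y111.1231 F2141
G01 X73.0294 Y5.8963 F2141
M5
G0 X57.3799 Y35.7603
M3 S283
G01 X69.3032 Y43.7059 F2141
G01 X81.4823 Y41.3628 F2141
G01 X93.3437 Y35.4617 F2141
G01 X104.3140 Y32.7331 F2141
G01 X113.8199 Y39.9078 F2141
M5
G0 X46.7934 Y114.0173
M3 S283
G01 X59.4353 Y114.0173 F2141
G01 X59.4353 Y46.4198 F2141
G01 X46.7934 Y46.4198 F2141
G01 X46.7934 Y114.0173 F2141
M5
G0 X0.0000 Y0.0000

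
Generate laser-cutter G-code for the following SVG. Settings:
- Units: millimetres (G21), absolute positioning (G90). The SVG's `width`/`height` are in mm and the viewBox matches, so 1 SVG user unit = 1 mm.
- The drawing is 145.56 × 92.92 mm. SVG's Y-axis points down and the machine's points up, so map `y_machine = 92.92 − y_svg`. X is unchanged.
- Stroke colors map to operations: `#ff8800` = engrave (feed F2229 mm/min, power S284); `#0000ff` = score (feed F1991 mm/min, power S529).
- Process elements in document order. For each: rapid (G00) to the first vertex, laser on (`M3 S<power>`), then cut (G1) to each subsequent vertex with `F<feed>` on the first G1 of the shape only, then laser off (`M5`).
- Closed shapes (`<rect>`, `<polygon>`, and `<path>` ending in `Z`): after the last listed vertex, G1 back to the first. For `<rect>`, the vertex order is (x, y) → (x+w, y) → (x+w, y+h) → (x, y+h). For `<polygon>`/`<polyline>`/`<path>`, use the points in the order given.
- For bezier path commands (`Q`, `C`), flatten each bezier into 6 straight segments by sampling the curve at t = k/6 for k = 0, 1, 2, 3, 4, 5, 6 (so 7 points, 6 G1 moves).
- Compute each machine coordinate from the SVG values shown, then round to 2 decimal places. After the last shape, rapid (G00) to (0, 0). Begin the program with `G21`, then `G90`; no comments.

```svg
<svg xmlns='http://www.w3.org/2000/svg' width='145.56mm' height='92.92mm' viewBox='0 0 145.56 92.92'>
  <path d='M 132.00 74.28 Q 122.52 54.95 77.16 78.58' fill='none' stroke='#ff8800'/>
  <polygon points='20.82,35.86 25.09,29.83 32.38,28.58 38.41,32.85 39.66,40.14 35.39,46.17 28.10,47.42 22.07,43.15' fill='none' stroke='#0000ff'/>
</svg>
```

viewBox `0 0 145.56 92.92` with mm width/height → 1 unit = 1 mm. Flip: y_m = 92.92 − y_svg.

**Shape 1** — `<path>` quadratic bezier, stroke `#ff8800` → engrave (S284, F2229). Control points (SVG): P0=(132.00,74.28), P1=(122.52,54.95), P2=(77.16,78.58); sampled at t=k/6. Machine vertices: (132.00,18.64) → (127.84,23.89) → (121.69,26.75) → (113.55,27.23) → (103.41,25.32) → (91.28,21.02) → (77.16,14.34). Open path.

**Shape 2** — `<polygon>` regular polygon, stroke `#0000ff` → score (S529, F1991). Machine vertices: (20.82,57.06) → (25.09,63.09) → (32.38,64.34) → (38.41,60.07) → (39.66,52.78) → (35.39,46.75) → (28.10,45.50) → (22.07,49.77) → (20.82,57.06). Closed: final G1 returns to the first vertex.

G21
G90
G00 X132.00 Y18.64
M3 S284
G1 X127.84 Y23.89 F2229
G1 X121.69 Y26.75
G1 X113.55 Y27.23
G1 X103.41 Y25.32
G1 X91.28 Y21.02
G1 X77.16 Y14.34
M5
G00 X20.82 Y57.06
M3 S529
G1 X25.09 Y63.09 F1991
G1 X32.38 Y64.34
G1 X38.41 Y60.07
G1 X39.66 Y52.78
G1 X35.39 Y46.75
G1 X28.10 Y45.50
G1 X22.07 Y49.77
G1 X20.82 Y57.06
M5
G00 X0.00 Y0.00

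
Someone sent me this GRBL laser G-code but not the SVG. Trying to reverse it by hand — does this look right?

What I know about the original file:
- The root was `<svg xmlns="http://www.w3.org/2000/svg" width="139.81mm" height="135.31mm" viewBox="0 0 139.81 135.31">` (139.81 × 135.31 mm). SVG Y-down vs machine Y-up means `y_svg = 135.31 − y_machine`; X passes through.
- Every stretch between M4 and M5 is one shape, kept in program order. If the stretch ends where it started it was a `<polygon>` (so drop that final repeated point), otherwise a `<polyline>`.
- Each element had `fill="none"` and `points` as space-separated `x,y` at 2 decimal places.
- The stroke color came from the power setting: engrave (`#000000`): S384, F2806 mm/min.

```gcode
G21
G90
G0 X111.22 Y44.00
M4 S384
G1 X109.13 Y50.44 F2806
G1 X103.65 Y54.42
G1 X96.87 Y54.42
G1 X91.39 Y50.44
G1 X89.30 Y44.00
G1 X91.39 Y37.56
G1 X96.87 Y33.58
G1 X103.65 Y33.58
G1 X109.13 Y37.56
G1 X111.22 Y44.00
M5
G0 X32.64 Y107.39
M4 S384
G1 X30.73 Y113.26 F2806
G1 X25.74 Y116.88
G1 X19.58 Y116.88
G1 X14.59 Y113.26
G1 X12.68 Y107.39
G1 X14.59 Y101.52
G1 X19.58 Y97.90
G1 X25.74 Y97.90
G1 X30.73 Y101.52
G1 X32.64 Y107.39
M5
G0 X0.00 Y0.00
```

Machine Y-up, SVG Y-down with viewBox height 135.31, so y_svg = 135.31 − y_machine; X carries over. Every run uses S384, so all elements get stroke `#000000` (engrave).

Run 1: The run returns to its start, so emit a `<polygon>` with points (Y-flipped): 111.22,91.31 109.13,84.87 103.65,80.89 96.87,80.89 91.39,84.87 89.30,91.31 91.39,97.75 96.87,101.73 103.65,101.73 109.13,97.75.

Run 2: The run returns to its start, so emit a `<polygon>` with points (Y-flipped): 32.64,27.92 30.73,22.05 25.74,18.43 19.58,18.43 14.59,22.05 12.68,27.92 14.59,33.79 19.58,37.41 25.74,37.41 30.73,33.79.

<svg xmlns="http://www.w3.org/2000/svg" width="139.81mm" height="135.31mm" viewBox="0 0 139.81 135.31">
  <polygon points="111.22,91.31 109.13,84.87 103.65,80.89 96.87,80.89 91.39,84.87 89.30,91.31 91.39,97.75 96.87,101.73 103.65,101.73 109.13,97.75" fill="none" stroke="#000000"/>
  <polygon points="32.64,27.92 30.73,22.05 25.74,18.43 19.58,18.43 14.59,22.05 12.68,27.92 14.59,33.79 19.58,37.41 25.74,37.41 30.73,33.79" fill="none" stroke="#000000"/>
</svg>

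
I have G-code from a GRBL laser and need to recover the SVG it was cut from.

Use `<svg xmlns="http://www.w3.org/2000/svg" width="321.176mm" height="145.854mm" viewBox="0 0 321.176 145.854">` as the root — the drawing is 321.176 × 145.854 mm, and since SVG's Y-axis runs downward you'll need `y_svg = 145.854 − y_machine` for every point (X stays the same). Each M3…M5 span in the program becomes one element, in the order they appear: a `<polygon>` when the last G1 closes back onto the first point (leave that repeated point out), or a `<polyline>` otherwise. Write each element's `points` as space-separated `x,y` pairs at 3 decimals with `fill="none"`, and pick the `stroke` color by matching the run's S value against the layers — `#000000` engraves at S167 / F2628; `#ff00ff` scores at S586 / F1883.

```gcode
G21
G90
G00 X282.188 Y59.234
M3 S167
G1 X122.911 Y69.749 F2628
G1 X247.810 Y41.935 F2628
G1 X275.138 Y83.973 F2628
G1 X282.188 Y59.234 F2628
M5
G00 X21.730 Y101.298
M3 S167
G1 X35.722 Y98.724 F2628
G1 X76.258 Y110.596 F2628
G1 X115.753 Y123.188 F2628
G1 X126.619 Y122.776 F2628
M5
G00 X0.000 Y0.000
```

<svg xmlns="http://www.w3.org/2000/svg" width="321.176mm" height="145.854mm" viewBox="0 0 321.176 145.854">
  <polygon points="282.188,86.620 122.911,76.105 247.810,103.919 275.138,61.881" fill="none" stroke="#000000"/>
  <polyline points="21.730,44.556 35.722,47.130 76.258,35.258 115.753,22.666 126.619,23.078" fill="none" stroke="#000000"/>
</svg>

Each laser-on run becomes one SVG element. Flip Y back into SVG space with y_svg = 145.854 − y_machine. Every run uses S167, so all elements get stroke `#000000` (engrave).

Run 1: The run returns to its start, so emit a `<polygon>` with points (Y-flipped): 282.188,86.620 122.911,76.105 247.810,103.919 275.138,61.881.

Run 2: The run is open, so emit a `<polyline>` with points (Y-flipped): 21.730,44.556 35.722,47.130 76.258,35.258 115.753,22.666 126.619,23.078.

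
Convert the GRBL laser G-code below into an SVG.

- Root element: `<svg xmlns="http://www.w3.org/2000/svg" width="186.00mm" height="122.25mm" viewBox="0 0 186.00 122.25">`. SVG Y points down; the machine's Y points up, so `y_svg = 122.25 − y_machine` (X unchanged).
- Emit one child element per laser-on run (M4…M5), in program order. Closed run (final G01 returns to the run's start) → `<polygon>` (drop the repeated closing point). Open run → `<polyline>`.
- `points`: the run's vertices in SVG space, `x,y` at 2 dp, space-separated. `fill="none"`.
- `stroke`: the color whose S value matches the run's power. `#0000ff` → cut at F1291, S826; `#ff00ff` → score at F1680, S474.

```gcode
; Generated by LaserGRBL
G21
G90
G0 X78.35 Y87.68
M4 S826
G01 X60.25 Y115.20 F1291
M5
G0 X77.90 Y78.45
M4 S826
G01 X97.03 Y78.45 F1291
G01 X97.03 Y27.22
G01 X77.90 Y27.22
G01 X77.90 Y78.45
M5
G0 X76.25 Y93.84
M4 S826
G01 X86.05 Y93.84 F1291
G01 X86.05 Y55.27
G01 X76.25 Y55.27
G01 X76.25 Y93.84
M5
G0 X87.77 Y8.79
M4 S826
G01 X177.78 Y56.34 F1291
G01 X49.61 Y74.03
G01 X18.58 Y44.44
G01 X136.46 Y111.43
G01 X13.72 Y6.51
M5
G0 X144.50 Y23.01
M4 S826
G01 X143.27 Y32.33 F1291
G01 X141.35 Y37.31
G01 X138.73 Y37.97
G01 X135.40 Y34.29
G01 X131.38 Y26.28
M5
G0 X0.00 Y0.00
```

Machine Y-up, SVG Y-down with viewBox height 122.25, so y_svg = 122.25 − y_machine; X carries over. Every run uses S826, so all elements get stroke `#0000ff` (cut).

Run 1: The run is open, so emit a `<polyline>` with points (Y-flipped): 78.35,34.57 60.25,7.05.

Run 2: The run returns to its start, so emit a `<polygon>` with points (Y-flipped): 77.90,43.80 97.03,43.80 97.03,95.03 77.90,95.03.

Run 3: The run returns to its start, so emit a `<polygon>` with points (Y-flipped): 76.25,28.41 86.05,28.41 86.05,66.98 76.25,66.98.

Run 4: The run is open, so emit a `<polyline>` with points (Y-flipped): 87.77,113.46 177.78,65.91 49.61,48.22 18.58,77.81 136.46,10.82 13.72,115.74.

Run 5: The run is open, so emit a `<polyline>` with points (Y-flipped): 144.50,99.24 143.27,89.92 141.35,84.94 138.73,84.28 135.40,87.96 131.38,95.97.

<svg xmlns="http://www.w3.org/2000/svg" width="186.00mm" height="122.25mm" viewBox="0 0 186.00 122.25">
  <polyline points="78.35,34.57 60.25,7.05" fill="none" stroke="#0000ff"/>
  <polygon points="77.90,43.80 97.03,43.80 97.03,95.03 77.90,95.03" fill="none" stroke="#0000ff"/>
  <polygon points="76.25,28.41 86.05,28.41 86.05,66.98 76.25,66.98" fill="none" stroke="#0000ff"/>
  <polyline points="87.77,113.46 177.78,65.91 49.61,48.22 18.58,77.81 136.46,10.82 13.72,115.74" fill="none" stroke="#0000ff"/>
  <polyline points="144.50,99.24 143.27,89.92 141.35,84.94 138.73,84.28 135.40,87.96 131.38,95.97" fill="none" stroke="#0000ff"/>
</svg>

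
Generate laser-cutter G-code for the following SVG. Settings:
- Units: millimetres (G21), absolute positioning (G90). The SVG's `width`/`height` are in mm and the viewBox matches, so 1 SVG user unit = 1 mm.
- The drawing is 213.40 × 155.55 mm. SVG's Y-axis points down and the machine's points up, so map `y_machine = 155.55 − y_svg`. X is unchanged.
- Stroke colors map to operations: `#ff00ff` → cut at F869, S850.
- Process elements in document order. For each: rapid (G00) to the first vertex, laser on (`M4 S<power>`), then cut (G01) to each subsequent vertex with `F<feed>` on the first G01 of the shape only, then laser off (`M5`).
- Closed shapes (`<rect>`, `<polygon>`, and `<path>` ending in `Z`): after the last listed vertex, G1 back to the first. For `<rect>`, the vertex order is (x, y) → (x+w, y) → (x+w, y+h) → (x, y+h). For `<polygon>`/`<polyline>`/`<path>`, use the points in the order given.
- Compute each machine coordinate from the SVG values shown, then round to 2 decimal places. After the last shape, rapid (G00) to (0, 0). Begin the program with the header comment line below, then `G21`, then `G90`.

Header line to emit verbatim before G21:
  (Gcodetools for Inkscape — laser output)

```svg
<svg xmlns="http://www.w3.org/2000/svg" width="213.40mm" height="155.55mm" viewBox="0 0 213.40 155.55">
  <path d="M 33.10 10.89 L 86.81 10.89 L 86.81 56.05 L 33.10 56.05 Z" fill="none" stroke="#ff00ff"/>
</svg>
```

(Gcodetools for Inkscape — laser output)
G21
G90
G00 X33.10 Y144.66
M4 S850
G01 X86.81 Y144.66 F869
G01 X86.81 Y99.50
G01 X33.10 Y99.50
G01 X33.10 Y144.66
M5
G00 X0.00 Y0.00

1 u = 1 mm; y_m = 155.55 − y.

[1] `<path>` rectangle, #ff00ff→cut S850 F869: (33.10,144.66) → (86.81,144.66) → (86.81,99.50) → (33.10,99.50) → (33.10,144.66) (closed)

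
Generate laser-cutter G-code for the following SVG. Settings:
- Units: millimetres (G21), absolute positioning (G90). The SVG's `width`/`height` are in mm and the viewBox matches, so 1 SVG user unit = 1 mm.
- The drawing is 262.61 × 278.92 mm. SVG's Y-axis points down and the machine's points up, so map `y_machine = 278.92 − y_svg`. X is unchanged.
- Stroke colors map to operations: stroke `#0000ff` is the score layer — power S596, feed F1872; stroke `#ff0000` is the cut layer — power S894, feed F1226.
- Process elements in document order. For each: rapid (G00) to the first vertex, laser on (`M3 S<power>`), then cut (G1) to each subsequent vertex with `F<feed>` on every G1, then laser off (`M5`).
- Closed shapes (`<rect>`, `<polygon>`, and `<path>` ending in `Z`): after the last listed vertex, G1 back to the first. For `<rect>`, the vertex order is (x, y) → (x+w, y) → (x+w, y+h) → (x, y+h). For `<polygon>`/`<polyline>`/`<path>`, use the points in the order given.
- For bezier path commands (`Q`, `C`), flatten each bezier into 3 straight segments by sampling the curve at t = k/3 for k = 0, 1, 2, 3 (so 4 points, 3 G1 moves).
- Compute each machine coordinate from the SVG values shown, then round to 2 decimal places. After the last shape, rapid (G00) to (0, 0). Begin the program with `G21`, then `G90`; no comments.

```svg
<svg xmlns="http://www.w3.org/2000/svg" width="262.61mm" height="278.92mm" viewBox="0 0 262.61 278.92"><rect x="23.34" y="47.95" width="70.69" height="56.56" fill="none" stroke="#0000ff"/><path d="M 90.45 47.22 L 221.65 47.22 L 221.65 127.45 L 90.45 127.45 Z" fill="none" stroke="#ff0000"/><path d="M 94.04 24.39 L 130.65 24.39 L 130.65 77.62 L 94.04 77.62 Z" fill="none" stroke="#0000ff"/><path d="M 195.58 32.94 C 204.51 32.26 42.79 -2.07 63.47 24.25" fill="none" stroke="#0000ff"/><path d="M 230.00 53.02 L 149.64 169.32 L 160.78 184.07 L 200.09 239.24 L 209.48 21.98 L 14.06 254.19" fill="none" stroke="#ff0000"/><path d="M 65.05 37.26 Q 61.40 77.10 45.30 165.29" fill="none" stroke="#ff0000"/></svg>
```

1 u = 1 mm; y_m = 278.92 − y.

[1] `<rect>` rectangle, #0000ff→score S596 F1872: (23.34,230.97) → (94.03,230.97) → (94.03,174.41) → (23.34,174.41) → (23.34,230.97) (closed)

[2] `<path>` rectangle, #ff0000→cut S894 F1226: (90.45,231.70) → (221.65,231.70) → (221.65,151.47) → (90.45,151.47) → (90.45,231.70) (closed)

[3] `<path>` rectangle, #0000ff→score S596 F1872: (94.04,254.53) → (130.65,254.53) → (130.65,201.30) → (94.04,201.30) → (94.04,254.53) (closed)

[4] `<path>` cubic bezier, #0000ff→score S596 F1872: (195.58,245.98) → (160.70,254.38) → (90.51,264.27) → (63.47,254.67)

[5] `<path>` open polyline, #ff0000→cut S894 F1226: (230.00,225.90) → (149.64,109.60) → (160.78,94.85) → (200.09,39.68) → (209.48,256.94) → (14.06,24.73)

[6] `<path>` quadratic bezier, #ff0000→cut S894 F1226: (65.05,241.66) → (61.23,209.73) → (54.65,167.05) → (45.30,113.63)

G21
G90
G00 X23.34 Y230.97
M3 S596
G1 X94.03 Y230.97 F1872
G1 X94.03 Y174.41 F1872
G1 X23.34 Y174.41 F1872
G1 X23.34 Y230.97 F1872
M5
G00 X90.45 Y231.70
M3 S894
G1 X221.65 Y231.70 F1226
G1 X221.65 Y151.47 F1226
G1 X90.45 Y151.47 F1226
G1 X90.45 Y231.70 F1226
M5
G00 X94.04 Y254.53
M3 S596
G1 X130.65 Y254.53 F1872
G1 X130.65 Y201.30 F1872
G1 X94.04 Y201.30 F1872
G1 X94.04 Y254.53 F1872
M5
G00 X195.58 Y245.98
M3 S596
G1 X160.70 Y254.38 F1872
G1 X90.51 Y264.27 F1872
G1 X63.47 Y254.67 F1872
M5
G00 X230.00 Y225.90
M3 S894
G1 X149.64 Y109.60 F1226
G1 X160.78 Y94.85 F1226
G1 X200.09 Y39.68 F1226
G1 X209.48 Y256.94 F1226
G1 X14.06 Y24.73 F1226
M5
G00 X65.05 Y241.66
M3 S894
G1 X61.23 Y209.73 F1226
G1 X54.65 Y167.05 F1226
G1 X45.30 Y113.63 F1226
M5
G00 X0.00 Y0.00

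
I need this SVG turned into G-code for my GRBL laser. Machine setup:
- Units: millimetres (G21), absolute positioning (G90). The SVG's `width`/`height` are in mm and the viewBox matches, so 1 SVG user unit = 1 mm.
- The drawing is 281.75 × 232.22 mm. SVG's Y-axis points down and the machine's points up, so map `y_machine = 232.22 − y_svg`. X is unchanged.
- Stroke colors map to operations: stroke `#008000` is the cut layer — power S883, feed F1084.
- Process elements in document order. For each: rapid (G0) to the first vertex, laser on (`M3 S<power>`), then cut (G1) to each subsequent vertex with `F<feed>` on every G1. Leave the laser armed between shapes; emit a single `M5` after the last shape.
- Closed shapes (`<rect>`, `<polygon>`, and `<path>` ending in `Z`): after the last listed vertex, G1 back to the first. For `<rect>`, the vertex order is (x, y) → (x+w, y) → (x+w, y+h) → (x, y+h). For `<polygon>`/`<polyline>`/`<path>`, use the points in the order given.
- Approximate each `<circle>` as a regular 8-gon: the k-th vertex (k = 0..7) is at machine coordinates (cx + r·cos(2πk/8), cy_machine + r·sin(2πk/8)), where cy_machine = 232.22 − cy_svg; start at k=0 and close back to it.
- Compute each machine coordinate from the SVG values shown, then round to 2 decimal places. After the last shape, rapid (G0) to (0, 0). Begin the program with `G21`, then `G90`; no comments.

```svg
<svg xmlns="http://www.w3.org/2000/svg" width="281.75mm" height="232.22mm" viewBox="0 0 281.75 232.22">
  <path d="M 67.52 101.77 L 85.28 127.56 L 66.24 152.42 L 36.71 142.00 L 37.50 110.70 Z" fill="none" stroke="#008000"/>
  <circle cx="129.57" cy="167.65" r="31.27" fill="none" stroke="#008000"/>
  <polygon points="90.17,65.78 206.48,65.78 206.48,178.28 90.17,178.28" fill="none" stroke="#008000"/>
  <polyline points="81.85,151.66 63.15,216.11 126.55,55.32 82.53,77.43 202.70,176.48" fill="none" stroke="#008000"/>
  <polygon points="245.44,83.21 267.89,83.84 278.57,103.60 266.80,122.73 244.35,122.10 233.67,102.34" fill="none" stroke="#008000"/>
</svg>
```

Since the viewBox matches the mm dimensions, user units are millimetres directly. The only transform is the Y-flip y_m = 232.22 − y_svg.

Shape 1 is a regular polygon drawn with `<path>`. Its stroke #008000 means cut at S883, F1084. After flipping Y the toolpath is (67.52,130.45) → (85.28,104.66) → (66.24,79.80) → (36.71,90.22) → (37.50,121.52) → (67.52,130.45), returning to the start.

Shape 2 is a circle drawn with `<circle>`. Its stroke #008000 means cut at S883, F1084. After flipping Y the toolpath is (160.84,64.57) → (151.68,86.68) → (129.57,95.84) → (107.46,86.68) → (98.30,64.57) → (107.46,42.46) → (129.57,33.30) → (151.68,42.46) → (160.84,64.57), returning to the start.

Shape 3 is a rectangle drawn with `<polygon>`. Its stroke #008000 means cut at S883, F1084. After flipping Y the toolpath is (90.17,166.44) → (206.48,166.44) → (206.48,53.94) → (90.17,53.94) → (90.17,166.44), returning to the start.

Shape 4 is a open polyline drawn with `<polyline>`. Its stroke #008000 means cut at S883, F1084. After flipping Y the toolpath is (81.85,80.56) → (63.15,16.11) → (126.55,176.90) → (82.53,154.79) → (202.70,55.74).

Shape 5 is a regular polygon drawn with `<polygon>`. Its stroke #008000 means cut at S883, F1084. After flipping Y the toolpath is (245.44,149.01) → (267.89,148.38) → (278.57,128.62) → (266.80,109.49) → (244.35,110.12) → (233.67,129.88) → (245.44,149.01), returning to the start.

G21
G90
G0 X67.52 Y130.45
M3 S883
G1 X85.28 Y104.66 F1084
G1 X66.24 Y79.80 F1084
G1 X36.71 Y90.22 F1084
G1 X37.50 Y121.52 F1084
G1 X67.52 Y130.45 F1084
G0 X160.84 Y64.57
M3 S883
G1 X151.68 Y86.68 F1084
G1 X129.57 Y95.84 F1084
G1 X107.46 Y86.68 F1084
G1 X98.30 Y64.57 F1084
G1 X107.46 Y42.46 F1084
G1 X129.57 Y33.30 F1084
G1 X151.68 Y42.46 F1084
G1 X160.84 Y64.57 F1084
G0 X90.17 Y166.44
M3 S883
G1 X206.48 Y166.44 F1084
G1 X206.48 Y53.94 F1084
G1 X90.17 Y53.94 F1084
G1 X90.17 Y166.44 F1084
G0 X81.85 Y80.56
M3 S883
G1 X63.15 Y16.11 F1084
G1 X126.55 Y176.90 F1084
G1 X82.53 Y154.79 F1084
G1 X202.70 Y55.74 F1084
G0 X245.44 Y149.01
M3 S883
G1 X267.89 Y148.38 F1084
G1 X278.57 Y128.62 F1084
G1 X266.80 Y109.49 F1084
G1 X244.35 Y110.12 F1084
G1 X233.67 Y129.88 F1084
G1 X245.44 Y149.01 F1084
M5
G0 X0.00 Y0.00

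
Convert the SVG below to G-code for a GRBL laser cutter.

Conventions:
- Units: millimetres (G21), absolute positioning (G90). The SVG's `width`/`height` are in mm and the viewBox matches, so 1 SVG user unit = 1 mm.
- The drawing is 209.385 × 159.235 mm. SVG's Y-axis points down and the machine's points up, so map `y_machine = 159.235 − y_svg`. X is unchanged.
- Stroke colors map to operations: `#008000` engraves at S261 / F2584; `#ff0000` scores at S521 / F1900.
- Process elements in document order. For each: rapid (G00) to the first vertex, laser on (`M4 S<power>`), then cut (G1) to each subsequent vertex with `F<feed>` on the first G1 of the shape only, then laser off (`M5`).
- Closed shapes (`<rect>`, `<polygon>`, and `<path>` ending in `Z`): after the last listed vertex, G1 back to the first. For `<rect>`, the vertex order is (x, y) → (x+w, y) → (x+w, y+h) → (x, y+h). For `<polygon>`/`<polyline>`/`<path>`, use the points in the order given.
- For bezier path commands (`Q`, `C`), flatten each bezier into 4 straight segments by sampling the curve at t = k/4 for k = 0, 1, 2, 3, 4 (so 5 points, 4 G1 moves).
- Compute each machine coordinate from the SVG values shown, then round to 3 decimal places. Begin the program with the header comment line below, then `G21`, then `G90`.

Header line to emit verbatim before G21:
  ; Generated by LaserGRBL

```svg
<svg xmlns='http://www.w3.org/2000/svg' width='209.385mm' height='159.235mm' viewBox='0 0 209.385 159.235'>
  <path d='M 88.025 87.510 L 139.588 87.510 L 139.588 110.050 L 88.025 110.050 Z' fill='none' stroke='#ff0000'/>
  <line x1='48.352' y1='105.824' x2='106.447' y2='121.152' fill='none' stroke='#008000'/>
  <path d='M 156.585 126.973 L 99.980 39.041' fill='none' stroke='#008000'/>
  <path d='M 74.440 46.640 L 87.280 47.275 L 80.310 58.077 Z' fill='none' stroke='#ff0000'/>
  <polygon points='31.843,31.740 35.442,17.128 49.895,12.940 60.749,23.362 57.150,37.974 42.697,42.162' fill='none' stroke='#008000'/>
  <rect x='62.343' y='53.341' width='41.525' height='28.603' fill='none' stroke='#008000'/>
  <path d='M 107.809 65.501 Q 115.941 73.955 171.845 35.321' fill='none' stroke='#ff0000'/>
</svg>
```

; Generated by LaserGRBL
G21
G90
G00 X88.025 Y71.725
M4 S521
G1 X139.588 Y71.725 F1900
G1 X139.588 Y49.185
G1 X88.025 Y49.185
G1 X88.025 Y71.725
M5
G00 X48.352 Y53.411
M4 S261
G1 X106.447 Y38.083 F2584
M5
G00 X156.585 Y32.262
M4 S261
G1 X99.980 Y120.194 F2584
M5
G00 X74.440 Y112.595
M4 S521
G1 X87.280 Y111.960 F1900
G1 X80.310 Y101.158
G1 X74.440 Y112.595
M5
G00 X31.843 Y127.495
M4 S261
G1 X35.442 Y142.107 F2584
G1 X49.895 Y146.295
G1 X60.749 Y135.873
G1 X57.150 Y121.261
G1 X42.697 Y117.073
G1 X31.843 Y127.495
M5
G00 X62.343 Y105.894
M4 S261
G1 X103.868 Y105.894 F2584
G1 X103.868 Y77.291
G1 X62.343 Y77.291
G1 X62.343 Y105.894
M5
G00 X107.809 Y93.734
M4 S521
G1 X114.861 Y92.450 F1900
G1 X127.884 Y97.052
G1 X146.879 Y107.540
G1 X171.845 Y123.914
M5

1 u = 1 mm; y_m = 159.235 − y.

[1] `<path>` rectangle, #ff0000→score S521 F1900: (88.025,71.725) → (139.588,71.725) → (139.588,49.185) → (88.025,49.185) → (88.025,71.725) (closed)

[2] `<line>` line segment, #008000→engrave S261 F2584: (48.352,53.411) → (106.447,38.083)

[3] `<path>` line segment, #008000→engrave S261 F2584: (156.585,32.262) → (99.980,120.194)

[4] `<path>` regular polygon, #ff0000→score S521 F1900: (74.440,112.595) → (87.280,111.960) → (80.310,101.158) → (74.440,112.595) (closed)

[5] `<polygon>` regular polygon, #008000→engrave S261 F2584: (31.843,127.495) → (35.442,142.107) → (49.895,146.295) → (60.749,135.873) → (57.150,121.261) → (42.697,117.073) → (31.843,127.495) (closed)

[6] `<rect>` rectangle, #008000→engrave S261 F2584: (62.343,105.894) → (103.868,105.894) → (103.868,77.291) → (62.343,77.291) → (62.343,105.894) (closed)

[7] `<path>` quadratic bezier, #ff0000→score S521 F1900: (107.809,93.734) → (114.861,92.450) → (127.884,97.052) → (146.879,107.540) → (171.845,123.914)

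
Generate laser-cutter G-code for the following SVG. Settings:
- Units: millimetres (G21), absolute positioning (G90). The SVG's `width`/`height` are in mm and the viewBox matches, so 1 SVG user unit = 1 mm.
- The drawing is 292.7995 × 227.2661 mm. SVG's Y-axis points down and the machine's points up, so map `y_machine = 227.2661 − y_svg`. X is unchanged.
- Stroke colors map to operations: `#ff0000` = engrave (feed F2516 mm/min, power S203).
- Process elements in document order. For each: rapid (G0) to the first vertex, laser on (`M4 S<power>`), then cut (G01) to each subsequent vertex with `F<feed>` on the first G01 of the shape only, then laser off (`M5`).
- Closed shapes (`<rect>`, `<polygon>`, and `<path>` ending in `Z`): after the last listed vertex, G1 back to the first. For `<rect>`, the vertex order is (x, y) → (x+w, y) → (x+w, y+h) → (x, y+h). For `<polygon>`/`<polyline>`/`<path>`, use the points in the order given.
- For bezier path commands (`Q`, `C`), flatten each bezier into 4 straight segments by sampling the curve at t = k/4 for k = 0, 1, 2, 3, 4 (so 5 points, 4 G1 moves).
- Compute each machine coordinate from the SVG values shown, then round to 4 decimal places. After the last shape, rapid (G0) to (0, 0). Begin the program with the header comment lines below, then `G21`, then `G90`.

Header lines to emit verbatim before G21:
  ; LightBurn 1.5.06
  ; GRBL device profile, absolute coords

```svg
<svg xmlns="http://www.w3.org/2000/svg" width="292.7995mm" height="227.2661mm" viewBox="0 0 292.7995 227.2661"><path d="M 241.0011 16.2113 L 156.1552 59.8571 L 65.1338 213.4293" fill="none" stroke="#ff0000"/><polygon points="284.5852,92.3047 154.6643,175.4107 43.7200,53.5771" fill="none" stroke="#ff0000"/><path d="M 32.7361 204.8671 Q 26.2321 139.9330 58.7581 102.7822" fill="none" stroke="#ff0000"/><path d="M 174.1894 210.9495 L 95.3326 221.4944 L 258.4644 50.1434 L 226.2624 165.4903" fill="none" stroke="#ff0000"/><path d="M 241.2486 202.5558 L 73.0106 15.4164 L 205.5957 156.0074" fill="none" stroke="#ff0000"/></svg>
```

viewBox `0 0 292.7995 227.2661` with mm width/height → 1 unit = 1 mm. Flip: y_m = 227.2661 − y_svg.

**Shape 1** — `<path>` open polyline, stroke `#ff0000` → engrave (S203, F2516). Machine vertices: (241.0011,211.0548) → (156.1552,167.4090) → (65.1338,13.8368). Open path.

**Shape 2** — `<polygon>` closed polygon, stroke `#ff0000` → engrave (S203, F2516). Machine vertices: (284.5852,134.9614) → (154.6643,51.8554) → (43.7200,173.6890) → (284.5852,134.9614). Closed: final G1 returns to the first vertex.

**Shape 3** — `<path>` quadratic bezier, stroke `#ff0000` → engrave (S203, F2516). Control points (SVG): P0=(32.7361,204.8671), P1=(26.2321,139.9330), P2=(58.7581,102.7822); sampled at t=k/4. Machine vertices: (32.7361,22.3990) → (31.9235,53.1296) → (35.9896,80.3873) → (44.9345,104.1720) → (58.7581,124.4839). Open path.

**Shape 4** — `<path>` open polyline, stroke `#ff0000` → engrave (S203, F2516). Machine vertices: (174.1894,16.3166) → (95.3326,5.7717) → (258.4644,177.1227) → (226.2624,61.7758). Open path.

**Shape 5** — `<path>` open polyline, stroke `#ff0000` → engrave (S203, F2516). Machine vertices: (241.2486,24.7103) → (73.0106,211.8497) → (205.5957,71.2587). Open path.

; LightBurn 1.5.06
; GRBL device profile, absolute coords
G21
G90
G0 X241.0011 Y211.0548
M4 S203
G01 X156.1552 Y167.4090 F2516
G01 X65.1338 Y13.8368
M5
G0 X284.5852 Y134.9614
M4 S203
G01 X154.6643 Y51.8554 F2516
G01 X43.7200 Y173.6890
G01 X284.5852 Y134.9614
M5
G0 X32.7361 Y22.3990
M4 S203
G01 X31.9235 Y53.1296 F2516
G01 X35.9896 Y80.3873
G01 X44.9345 Y104.1720
G01 X58.7581 Y124.4839
M5
G0 X174.1894 Y16.3166
M4 S203
G01 X95.3326 Y5.7717 F2516
G01 X258.4644 Y177.1227
G01 X226.2624 Y61.7758
M5
G0 X241.2486 Y24.7103
M4 S203
G01 X73.0106 Y211.8497 F2516
G01 X205.5957 Y71.2587
M5
G0 X0.0000 Y0.0000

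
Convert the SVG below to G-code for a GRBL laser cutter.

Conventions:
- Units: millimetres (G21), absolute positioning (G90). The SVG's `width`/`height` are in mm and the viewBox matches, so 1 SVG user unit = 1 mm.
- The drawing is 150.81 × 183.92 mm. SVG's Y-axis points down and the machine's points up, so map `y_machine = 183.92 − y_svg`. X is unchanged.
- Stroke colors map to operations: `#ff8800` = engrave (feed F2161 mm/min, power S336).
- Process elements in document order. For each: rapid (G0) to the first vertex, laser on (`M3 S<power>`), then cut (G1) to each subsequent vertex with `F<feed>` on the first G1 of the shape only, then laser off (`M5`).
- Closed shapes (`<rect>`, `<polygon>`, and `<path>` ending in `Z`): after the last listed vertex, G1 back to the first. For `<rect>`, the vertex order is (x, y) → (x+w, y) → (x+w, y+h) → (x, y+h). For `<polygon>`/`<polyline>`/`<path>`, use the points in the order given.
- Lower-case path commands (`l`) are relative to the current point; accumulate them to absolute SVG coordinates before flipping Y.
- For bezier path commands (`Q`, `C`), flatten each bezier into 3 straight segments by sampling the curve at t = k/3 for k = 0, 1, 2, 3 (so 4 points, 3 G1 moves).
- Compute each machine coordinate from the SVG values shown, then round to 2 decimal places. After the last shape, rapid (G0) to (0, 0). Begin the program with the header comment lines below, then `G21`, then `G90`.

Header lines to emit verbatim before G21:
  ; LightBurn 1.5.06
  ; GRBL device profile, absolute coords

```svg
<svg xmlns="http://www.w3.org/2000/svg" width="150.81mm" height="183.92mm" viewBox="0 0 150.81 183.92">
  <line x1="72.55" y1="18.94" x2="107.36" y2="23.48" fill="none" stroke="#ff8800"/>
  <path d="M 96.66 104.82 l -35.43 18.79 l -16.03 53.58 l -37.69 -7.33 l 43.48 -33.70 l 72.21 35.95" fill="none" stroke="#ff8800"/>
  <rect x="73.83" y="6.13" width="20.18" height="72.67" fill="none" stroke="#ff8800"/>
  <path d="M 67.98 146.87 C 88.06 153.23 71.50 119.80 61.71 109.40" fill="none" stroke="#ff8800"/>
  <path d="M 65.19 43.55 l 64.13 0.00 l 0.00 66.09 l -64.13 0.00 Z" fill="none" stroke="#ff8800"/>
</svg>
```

; LightBurn 1.5.06
; GRBL device profile, absolute coords
G21
G90
G0 X72.55 Y164.98
M3 S336
G1 X107.36 Y160.44 F2161
M5
G0 X96.66 Y79.10
M3 S336
G1 X61.23 Y60.31 F2161
G1 X45.20 Y6.73
G1 X7.51 Y14.06
G1 X50.99 Y47.76
G1 X123.20 Y11.81
M5
G0 X73.83 Y177.79
M3 S336
G1 X94.01 Y177.79 F2161
G1 X94.01 Y105.12
G1 X73.83 Y105.12
G1 X73.83 Y177.79
M5
G0 X67.98 Y37.05
M3 S336
G1 X77.45 Y41.63 F2161
G1 X72.15 Y58.77
G1 X61.71 Y74.52
M5
G0 X65.19 Y140.37
M3 S336
G1 X129.32 Y140.37 F2161
G1 X129.32 Y74.28
G1 X65.19 Y74.28
G1 X65.19 Y140.37
M5
G0 X0.00 Y0.00

1 u = 1 mm; y_m = 183.92 − y.

[1] `<line>` line segment, #ff8800→engrave S336 F2161: (72.55,164.98) → (107.36,160.44)

[2] `<path>` open polyline, #ff8800→engrave S336 F2161: (96.66,79.10) → (61.23,60.31) → (45.20,6.73) → (7.51,14.06) → (50.99,47.76) → (123.20,11.81)

[3] `<rect>` rectangle, #ff8800→engrave S336 F2161: (73.83,177.79) → (94.01,177.79) → (94.01,105.12) → (73.83,105.12) → (73.83,177.79) (closed)

[4] `<path>` cubic bezier, #ff8800→engrave S336 F2161: (67.98,37.05) → (77.45,41.63) → (72.15,58.77) → (61.71,74.52)

[5] `<path>` rectangle, #ff8800→engrave S336 F2161: (65.19,140.37) → (129.32,140.37) → (129.32,74.28) → (65.19,74.28) → (65.19,140.37) (closed)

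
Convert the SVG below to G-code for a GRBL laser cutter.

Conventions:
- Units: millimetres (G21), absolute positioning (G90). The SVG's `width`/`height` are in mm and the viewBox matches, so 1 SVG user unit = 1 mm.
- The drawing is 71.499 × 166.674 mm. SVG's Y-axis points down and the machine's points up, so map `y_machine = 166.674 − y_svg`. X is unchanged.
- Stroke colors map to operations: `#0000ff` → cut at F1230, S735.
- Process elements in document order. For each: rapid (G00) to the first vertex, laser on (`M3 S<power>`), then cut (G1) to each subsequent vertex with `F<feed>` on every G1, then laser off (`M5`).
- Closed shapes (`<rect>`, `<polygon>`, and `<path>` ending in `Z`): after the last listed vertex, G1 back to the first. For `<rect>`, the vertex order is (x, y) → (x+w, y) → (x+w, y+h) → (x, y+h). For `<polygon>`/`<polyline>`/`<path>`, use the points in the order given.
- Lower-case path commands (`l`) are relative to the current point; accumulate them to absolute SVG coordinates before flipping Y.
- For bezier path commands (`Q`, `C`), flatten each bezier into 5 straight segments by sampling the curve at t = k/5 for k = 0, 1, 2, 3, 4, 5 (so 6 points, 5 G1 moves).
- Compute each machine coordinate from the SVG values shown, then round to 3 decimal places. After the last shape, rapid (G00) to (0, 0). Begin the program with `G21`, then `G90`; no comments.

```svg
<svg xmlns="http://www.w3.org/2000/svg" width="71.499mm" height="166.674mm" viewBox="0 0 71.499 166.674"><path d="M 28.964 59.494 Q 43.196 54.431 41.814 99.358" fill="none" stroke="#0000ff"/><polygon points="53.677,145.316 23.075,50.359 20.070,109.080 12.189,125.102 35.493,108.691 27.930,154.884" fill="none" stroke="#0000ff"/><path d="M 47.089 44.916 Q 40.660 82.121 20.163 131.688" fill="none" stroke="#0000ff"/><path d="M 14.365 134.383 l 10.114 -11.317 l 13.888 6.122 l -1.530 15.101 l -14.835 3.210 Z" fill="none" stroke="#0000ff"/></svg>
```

G21
G90
G00 X28.964 Y107.180
M3 S735
G1 X34.032 Y107.206 F1230
G1 X37.851 Y103.232 F1230
G1 X40.421 Y95.259 F1230
G1 X41.742 Y83.287 F1230
G1 X41.814 Y67.316 F1230
M5
G00 X53.677 Y21.358
M3 S735
G1 X23.075 Y116.315 F1230
G1 X20.070 Y57.594 F1230
G1 X12.189 Y41.572 F1230
G1 X35.493 Y57.983 F1230
G1 X27.930 Y11.790 F1230
G1 X53.677 Y21.358 F1230
M5
G00 X47.089 Y121.758
M3 S735
G1 X43.955 Y106.382 F1230
G1 X39.695 Y90.016 F1230
G1 X34.310 Y72.662 F1230
G1 X27.799 Y54.318 F1230
G1 X20.163 Y34.986 F1230
M5
G00 X14.365 Y32.291
M3 S735
G1 X24.479 Y43.608 F1230
G1 X38.367 Y37.486 F1230
G1 X36.837 Y22.385 F1230
G1 X22.002 Y19.175 F1230
G1 X14.365 Y32.291 F1230
M5
G00 X0.000 Y0.000

viewBox `0 0 71.499 166.674` with mm width/height → 1 unit = 1 mm. Flip: y_m = 166.674 − y_svg.

**Shape 1** — `<path>` quadratic bezier, stroke `#0000ff` → cut (S735, F1230). Control points (SVG): P0=(28.964,59.494), P1=(43.196,54.431), P2=(41.814,99.358); sampled at t=k/5. Machine vertices: (28.964,107.180) → (34.032,107.206) → (37.851,103.232) → (40.421,95.259) → (41.742,83.287) → (41.814,67.316). Open path.

**Shape 2** — `<polygon>` closed polygon, stroke `#0000ff` → cut (S735, F1230). Machine vertices: (53.677,21.358) → (23.075,116.315) → (20.070,57.594) → (12.189,41.572) → (35.493,57.983) → (27.930,11.790) → (53.677,21.358). Closed: final G1 returns to the first vertex.

**Shape 3** — `<path>` quadratic bezier, stroke `#0000ff` → cut (S735, F1230). Control points (SVG): P0=(47.089,44.916), P1=(40.660,82.121), P2=(20.163,131.688); sampled at t=k/5. Machine vertices: (47.089,121.758) → (43.955,106.382) → (39.695,90.016) → (34.310,72.662) → (27.799,54.318) → (20.163,34.986). Open path.

**Shape 4** — `<path>` regular polygon, stroke `#0000ff` → cut (S735, F1230). Machine vertices: (14.365,32.291) → (24.479,43.608) → (38.367,37.486) → (36.837,22.385) → (22.002,19.175) → (14.365,32.291). Closed: final G1 returns to the first vertex.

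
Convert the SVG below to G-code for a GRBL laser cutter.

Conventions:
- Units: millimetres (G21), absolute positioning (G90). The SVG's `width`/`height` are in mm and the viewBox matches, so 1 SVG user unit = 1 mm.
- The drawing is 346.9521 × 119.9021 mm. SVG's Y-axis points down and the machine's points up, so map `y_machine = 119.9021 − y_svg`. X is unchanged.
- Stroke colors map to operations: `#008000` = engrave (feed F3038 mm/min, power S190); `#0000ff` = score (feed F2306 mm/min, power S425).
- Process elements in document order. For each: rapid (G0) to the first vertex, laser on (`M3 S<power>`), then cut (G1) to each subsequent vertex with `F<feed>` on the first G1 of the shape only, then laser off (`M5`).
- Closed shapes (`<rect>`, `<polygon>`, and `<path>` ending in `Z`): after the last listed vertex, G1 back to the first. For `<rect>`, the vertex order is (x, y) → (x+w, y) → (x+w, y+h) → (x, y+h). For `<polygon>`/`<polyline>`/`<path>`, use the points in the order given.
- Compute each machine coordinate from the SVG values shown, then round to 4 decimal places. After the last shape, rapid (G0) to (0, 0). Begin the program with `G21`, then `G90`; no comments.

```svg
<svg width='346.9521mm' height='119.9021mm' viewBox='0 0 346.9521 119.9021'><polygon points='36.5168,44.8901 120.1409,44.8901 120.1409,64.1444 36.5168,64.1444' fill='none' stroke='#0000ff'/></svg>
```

viewBox `0 0 346.9521 119.9021` with mm width/height → 1 unit = 1 mm. Flip: y_m = 119.9021 − y_svg.

**Shape 1** — `<polygon>` rectangle, stroke `#0000ff` → score (S425, F2306). Machine vertices: (36.5168,75.0120) → (120.1409,75.0120) → (120.1409,55.7577) → (36.5168,55.7577) → (36.5168,75.0120). Closed: final G1 returns to the first vertex.

G21
G90
G0 X36.5168 Y75.0120
M3 S425
G1 X120.1409 Y75.0120 F2306
G1 X120.1409 Y55.7577
G1 X36.5168 Y55.7577
G1 X36.5168 Y75.0120
M5
G0 X0.0000 Y0.0000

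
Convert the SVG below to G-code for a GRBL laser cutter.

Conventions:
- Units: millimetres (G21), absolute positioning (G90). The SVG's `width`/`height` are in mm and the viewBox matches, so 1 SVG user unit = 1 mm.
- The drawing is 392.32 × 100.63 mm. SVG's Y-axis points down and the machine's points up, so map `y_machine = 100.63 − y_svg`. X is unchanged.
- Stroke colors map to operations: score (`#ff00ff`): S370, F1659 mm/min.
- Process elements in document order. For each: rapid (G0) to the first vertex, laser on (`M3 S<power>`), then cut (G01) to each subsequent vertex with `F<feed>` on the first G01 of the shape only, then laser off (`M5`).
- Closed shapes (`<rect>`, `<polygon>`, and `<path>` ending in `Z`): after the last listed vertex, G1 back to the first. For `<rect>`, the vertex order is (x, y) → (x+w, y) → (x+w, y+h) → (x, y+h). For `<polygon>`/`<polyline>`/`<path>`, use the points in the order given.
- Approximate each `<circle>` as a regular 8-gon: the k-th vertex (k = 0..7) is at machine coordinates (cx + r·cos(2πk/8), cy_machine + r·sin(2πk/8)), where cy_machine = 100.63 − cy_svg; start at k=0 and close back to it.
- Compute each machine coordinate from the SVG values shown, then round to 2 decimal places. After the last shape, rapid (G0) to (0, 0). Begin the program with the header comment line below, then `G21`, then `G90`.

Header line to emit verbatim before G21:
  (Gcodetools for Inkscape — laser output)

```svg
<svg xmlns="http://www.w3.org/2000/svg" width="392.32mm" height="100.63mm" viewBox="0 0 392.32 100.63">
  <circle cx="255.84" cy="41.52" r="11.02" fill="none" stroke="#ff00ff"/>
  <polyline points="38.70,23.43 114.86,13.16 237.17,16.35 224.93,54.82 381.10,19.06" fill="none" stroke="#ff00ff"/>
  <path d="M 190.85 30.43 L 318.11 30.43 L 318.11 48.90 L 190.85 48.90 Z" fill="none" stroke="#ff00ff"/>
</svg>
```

(Gcodetools for Inkscape — laser output)
G21
G90
G0 X266.86 Y59.11
M3 S370
G01 X263.63 Y66.90 F1659
G01 X255.84 Y70.13
G01 X248.05 Y66.90
G01 X244.82 Y59.11
G01 X248.05 Y51.32
G01 X255.84 Y48.09
G01 X263.63 Y51.32
G01 X266.86 Y59.11
M5
G0 X38.70 Y77.20
M3 S370
G01 X114.86 Y87.47 F1659
G01 X237.17 Y84.28
G01 X224.93 Y45.81
G01 X381.10 Y81.57
M5
G0 X190.85 Y70.20
M3 S370
G01 X318.11 Y70.20 F1659
G01 X318.11 Y51.73
G01 X190.85 Y51.73
G01 X190.85 Y70.20
M5
G0 X0.00 Y0.00

Since the viewBox matches the mm dimensions, user units are millimetres directly. The only transform is the Y-flip y_m = 100.63 − y_svg.

Shape 1 is a circle drawn with `<circle>`. Its stroke #ff00ff means score at S370, F1659. After flipping Y the toolpath is (266.86,59.11) → (263.63,66.90) → (255.84,70.13) → (248.05,66.90) → (244.82,59.11) → (248.05,51.32) → (255.84,48.09) → (263.63,51.32) → (266.86,59.11), returning to the start.

Shape 2 is a open polyline drawn with `<polyline>`. Its stroke #ff00ff means score at S370, F1659. After flipping Y the toolpath is (38.70,77.20) → (114.86,87.47) → (237.17,84.28) → (224.93,45.81) → (381.10,81.57).

Shape 3 is a rectangle drawn with `<path>`. Its stroke #ff00ff means score at S370, F1659. After flipping Y the toolpath is (190.85,70.20) → (318.11,70.20) → (318.11,51.73) → (190.85,51.73) → (190.85,70.20), returning to the start.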